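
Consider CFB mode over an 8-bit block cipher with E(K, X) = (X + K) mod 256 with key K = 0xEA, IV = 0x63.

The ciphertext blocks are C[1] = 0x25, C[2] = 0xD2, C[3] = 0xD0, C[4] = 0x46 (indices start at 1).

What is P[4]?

CFB decryption: P_i = C_i ⊕ E(K, C_{i−1}), with C_{0} = IV.
P[4]: E(K, 0xD0) = 0xBA; 0x46 ⊕ 0xBA = 0xFC.

P[4] = 0xFC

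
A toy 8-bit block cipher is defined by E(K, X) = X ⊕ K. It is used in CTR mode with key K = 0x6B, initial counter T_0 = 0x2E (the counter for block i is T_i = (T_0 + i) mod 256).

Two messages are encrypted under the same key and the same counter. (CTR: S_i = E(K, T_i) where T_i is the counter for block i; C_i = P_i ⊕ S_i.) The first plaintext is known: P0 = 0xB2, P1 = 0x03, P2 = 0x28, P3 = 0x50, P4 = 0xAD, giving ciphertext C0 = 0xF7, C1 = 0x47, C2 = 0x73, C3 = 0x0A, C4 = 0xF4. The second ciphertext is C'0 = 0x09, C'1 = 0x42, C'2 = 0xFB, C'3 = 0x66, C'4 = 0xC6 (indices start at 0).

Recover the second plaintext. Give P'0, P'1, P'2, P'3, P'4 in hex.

P'0 = 0x4C, P'1 = 0x06, P'2 = 0xA0, P'3 = 0x3C, P'4 = 0x9F

In CTR with a reused counter, both messages share the same keystream S_i, so C_i ⊕ C'_i = P_i ⊕ P'_i and thus P'_i = P_i ⊕ C_i ⊕ C'_i.
P'0: 0xB2 ⊕ 0xF7 ⊕ 0x09 = 0x4C.
P'1: 0x03 ⊕ 0x47 ⊕ 0x42 = 0x06.
P'2: 0x28 ⊕ 0x73 ⊕ 0xFB = 0xA0.
P'3: 0x50 ⊕ 0x0A ⊕ 0x66 = 0x3C.
P'4: 0xAD ⊕ 0xF4 ⊕ 0xC6 = 0x9F.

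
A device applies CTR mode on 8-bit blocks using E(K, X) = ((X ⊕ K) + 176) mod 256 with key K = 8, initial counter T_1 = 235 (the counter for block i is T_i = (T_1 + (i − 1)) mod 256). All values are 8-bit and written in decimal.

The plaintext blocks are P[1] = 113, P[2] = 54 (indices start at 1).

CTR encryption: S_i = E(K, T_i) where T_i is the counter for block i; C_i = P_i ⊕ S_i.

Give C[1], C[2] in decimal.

C[1] = 226, C[2] = 162

C[1]: T = 235, S = E(K, T) = 147; 113 ⊕ 147 = 226.
C[2]: T = 236, S = E(K, T) = 148; 54 ⊕ 148 = 162.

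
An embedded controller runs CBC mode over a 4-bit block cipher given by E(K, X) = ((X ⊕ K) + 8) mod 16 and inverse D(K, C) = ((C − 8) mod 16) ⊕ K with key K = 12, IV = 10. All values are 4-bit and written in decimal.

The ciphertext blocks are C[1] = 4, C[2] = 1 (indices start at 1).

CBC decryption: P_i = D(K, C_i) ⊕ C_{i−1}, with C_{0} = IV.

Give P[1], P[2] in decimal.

P[1]: D(K, 4) = 0; 0 ⊕ 10 = 10.
P[2]: D(K, 1) = 5; 5 ⊕ 4 = 1.

P[1] = 10, P[2] = 1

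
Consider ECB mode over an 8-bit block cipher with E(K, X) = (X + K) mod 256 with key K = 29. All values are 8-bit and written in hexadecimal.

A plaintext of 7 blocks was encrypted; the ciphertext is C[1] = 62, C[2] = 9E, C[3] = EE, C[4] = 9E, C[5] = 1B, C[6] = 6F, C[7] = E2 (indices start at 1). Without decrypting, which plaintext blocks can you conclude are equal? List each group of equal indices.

ECB encrypts each block independently with the same key, so equal ciphertext blocks imply equal plaintext blocks.
C[2] = C[4] = 9E, so P[2] = P[4].

P[2] = P[4]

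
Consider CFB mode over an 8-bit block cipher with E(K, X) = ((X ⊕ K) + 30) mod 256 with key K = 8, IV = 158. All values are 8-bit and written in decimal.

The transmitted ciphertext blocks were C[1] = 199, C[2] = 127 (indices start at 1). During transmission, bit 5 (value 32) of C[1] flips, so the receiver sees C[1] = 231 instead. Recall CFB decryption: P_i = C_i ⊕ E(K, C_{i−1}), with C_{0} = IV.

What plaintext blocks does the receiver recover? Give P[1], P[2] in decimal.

Only C[1] changed, to 231. In CFB, a change in C_i flips the same bit in P_i and garbles P_{i+1}. Decrypting the received ciphertext:
P[1]: E(K, 158) = 180; 231 ⊕ 180 = 83.
P[2]: E(K, 231) = 13; 127 ⊕ 13 = 114.
Blocks that differ from the original plaintext: P[1], P[2].

P[1] = 83, P[2] = 114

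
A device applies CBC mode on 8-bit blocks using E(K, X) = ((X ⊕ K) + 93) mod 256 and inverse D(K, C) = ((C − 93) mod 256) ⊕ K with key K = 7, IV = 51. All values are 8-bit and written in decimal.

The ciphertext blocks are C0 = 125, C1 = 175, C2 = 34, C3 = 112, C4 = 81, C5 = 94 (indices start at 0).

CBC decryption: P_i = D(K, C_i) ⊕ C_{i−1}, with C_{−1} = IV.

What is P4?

P4: D(K, 81) = 243; 243 ⊕ 112 = 131.

P4 = 131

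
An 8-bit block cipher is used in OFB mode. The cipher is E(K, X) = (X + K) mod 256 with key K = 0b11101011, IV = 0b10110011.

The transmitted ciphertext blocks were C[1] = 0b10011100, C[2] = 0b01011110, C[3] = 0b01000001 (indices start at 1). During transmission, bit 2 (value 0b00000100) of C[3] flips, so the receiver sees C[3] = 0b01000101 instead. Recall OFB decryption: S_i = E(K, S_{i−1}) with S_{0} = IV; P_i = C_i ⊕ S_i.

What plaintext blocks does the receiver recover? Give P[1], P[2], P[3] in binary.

P[1] = 0b00000010, P[2] = 0b11010111, P[3] = 0b00110001

Only C[3] changed, to 0b01000101. In OFB, a change in C_i flips the same bit in P_i only; the keystream is unaffected. Decrypting the received ciphertext:
P[1]: S = E(K, 0b10110011) = 0b10011110; 0b10011100 ⊕ 0b10011110 = 0b00000010.
P[2]: S = E(K, 0b10011110) = 0b10001001; 0b01011110 ⊕ 0b10001001 = 0b11010111.
P[3]: S = E(K, 0b10001001) = 0b01110100; 0b01000101 ⊕ 0b01110100 = 0b00110001.
Blocks that differ from the original plaintext: P[3].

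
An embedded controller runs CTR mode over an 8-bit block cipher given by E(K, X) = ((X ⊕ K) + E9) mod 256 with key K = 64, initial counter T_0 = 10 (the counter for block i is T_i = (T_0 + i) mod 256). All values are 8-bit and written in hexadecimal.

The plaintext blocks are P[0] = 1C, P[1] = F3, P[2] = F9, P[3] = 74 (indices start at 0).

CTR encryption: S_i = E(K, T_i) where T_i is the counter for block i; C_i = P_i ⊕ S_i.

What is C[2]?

C[2] = A6

C[0]: T = 10, S = E(K, T) = 5D; 1C ⊕ 5D = 41.
C[1]: T = 11, S = E(K, T) = 5E; F3 ⊕ 5E = AD.
C[2]: T = 12, S = E(K, T) = 5F; F9 ⊕ 5F = A6.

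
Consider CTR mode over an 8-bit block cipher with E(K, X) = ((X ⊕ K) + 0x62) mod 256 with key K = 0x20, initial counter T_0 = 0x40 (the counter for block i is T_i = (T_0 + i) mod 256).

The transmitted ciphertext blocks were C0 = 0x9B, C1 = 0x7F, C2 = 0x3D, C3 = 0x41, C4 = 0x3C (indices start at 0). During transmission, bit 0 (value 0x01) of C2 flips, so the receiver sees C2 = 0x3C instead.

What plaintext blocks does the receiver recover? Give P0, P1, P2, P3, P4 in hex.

P0 = 0x59, P1 = 0xBC, P2 = 0xF8, P3 = 0x84, P4 = 0xFA

CTR decryption: S_i = E(K, T_i) where T_i is the counter for block i; P_i = C_i ⊕ S_i.
Only C2 changed, to 0x3C. In CTR, a change in C_i flips the same bit in P_i only; the keystream is unaffected. Decrypting the received ciphertext:
P0: T = 0x40, S = E(K, T) = 0xC2; 0x9B ⊕ 0xC2 = 0x59.
P1: T = 0x41, S = E(K, T) = 0xC3; 0x7F ⊕ 0xC3 = 0xBC.
P2: T = 0x42, S = E(K, T) = 0xC4; 0x3C ⊕ 0xC4 = 0xF8.
P3: T = 0x43, S = E(K, T) = 0xC5; 0x41 ⊕ 0xC5 = 0x84.
P4: T = 0x44, S = E(K, T) = 0xC6; 0x3C ⊕ 0xC6 = 0xFA.
Blocks that differ from the original plaintext: P2.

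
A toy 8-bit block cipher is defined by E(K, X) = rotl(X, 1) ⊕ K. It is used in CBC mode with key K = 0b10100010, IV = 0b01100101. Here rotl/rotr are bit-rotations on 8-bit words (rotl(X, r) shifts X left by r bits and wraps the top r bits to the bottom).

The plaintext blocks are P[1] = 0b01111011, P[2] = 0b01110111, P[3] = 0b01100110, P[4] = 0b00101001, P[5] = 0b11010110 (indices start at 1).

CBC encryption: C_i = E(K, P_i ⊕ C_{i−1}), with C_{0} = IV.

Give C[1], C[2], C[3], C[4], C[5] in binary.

C[1]: P[1] ⊕ 0b01100101 = 0b00011110; E(K, 0b00011110) = 0b10011110.
C[2]: P[2] ⊕ 0b10011110 = 0b11101001; E(K, 0b11101001) = 0b01110001.
C[3]: P[3] ⊕ 0b01110001 = 0b00010111; E(K, 0b00010111) = 0b10001100.
C[4]: P[4] ⊕ 0b10001100 = 0b10100101; E(K, 0b10100101) = 0b11101001.
C[5]: P[5] ⊕ 0b11101001 = 0b00111111; E(K, 0b00111111) = 0b11011100.

C[1] = 0b10011110, C[2] = 0b01110001, C[3] = 0b10001100, C[4] = 0b11101001, C[5] = 0b11011100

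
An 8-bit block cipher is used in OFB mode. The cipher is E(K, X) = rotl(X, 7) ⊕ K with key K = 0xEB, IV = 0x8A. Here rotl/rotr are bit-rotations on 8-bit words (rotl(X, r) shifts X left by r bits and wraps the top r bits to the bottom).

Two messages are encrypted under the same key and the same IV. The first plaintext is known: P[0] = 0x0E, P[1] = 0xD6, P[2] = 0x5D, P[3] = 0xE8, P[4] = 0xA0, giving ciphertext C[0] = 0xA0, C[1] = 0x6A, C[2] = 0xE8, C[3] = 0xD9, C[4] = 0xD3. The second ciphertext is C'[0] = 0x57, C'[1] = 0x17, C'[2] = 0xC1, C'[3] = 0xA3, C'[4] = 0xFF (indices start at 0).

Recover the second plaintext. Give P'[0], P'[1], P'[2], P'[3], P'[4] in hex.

P'[0] = 0xF9, P'[1] = 0xAB, P'[2] = 0x74, P'[3] = 0x92, P'[4] = 0x8C

In OFB with a reused IV, both messages share the same keystream S_i, so C_i ⊕ C'_i = P_i ⊕ P'_i and thus P'_i = P_i ⊕ C_i ⊕ C'_i.
P'[0]: 0x0E ⊕ 0xA0 ⊕ 0x57 = 0xF9.
P'[1]: 0xD6 ⊕ 0x6A ⊕ 0x17 = 0xAB.
P'[2]: 0x5D ⊕ 0xE8 ⊕ 0xC1 = 0x74.
P'[3]: 0xE8 ⊕ 0xD9 ⊕ 0xA3 = 0x92.
P'[4]: 0xA0 ⊕ 0xD3 ⊕ 0xFF = 0x8C.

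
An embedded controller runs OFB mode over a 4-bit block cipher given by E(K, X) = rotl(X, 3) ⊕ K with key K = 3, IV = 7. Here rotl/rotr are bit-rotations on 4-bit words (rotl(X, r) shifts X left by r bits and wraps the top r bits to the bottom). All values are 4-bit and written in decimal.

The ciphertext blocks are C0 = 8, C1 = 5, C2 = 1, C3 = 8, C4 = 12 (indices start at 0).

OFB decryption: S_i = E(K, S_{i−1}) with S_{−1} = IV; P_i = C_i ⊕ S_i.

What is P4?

P4 = 4

P0: S = E(K, 7) = 8; 8 ⊕ 8 = 0.
P1: S = E(K, 8) = 7; 5 ⊕ 7 = 2.
P2: S = E(K, 7) = 8; 1 ⊕ 8 = 9.
P3: S = E(K, 8) = 7; 8 ⊕ 7 = 15.
P4: S = E(K, 7) = 8; 12 ⊕ 8 = 4.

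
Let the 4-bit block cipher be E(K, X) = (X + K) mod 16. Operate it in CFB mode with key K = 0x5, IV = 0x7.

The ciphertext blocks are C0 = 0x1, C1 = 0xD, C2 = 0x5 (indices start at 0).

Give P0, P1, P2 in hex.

P0 = 0xD, P1 = 0xB, P2 = 0x7

CFB decryption: P_i = C_i ⊕ E(K, C_{i−1}), with C_{−1} = IV.
P0: E(K, 0x7) = 0xC; 0x1 ⊕ 0xC = 0xD.
P1: E(K, 0x1) = 0x6; 0xD ⊕ 0x6 = 0xB.
P2: E(K, 0xD) = 0x2; 0x5 ⊕ 0x2 = 0x7.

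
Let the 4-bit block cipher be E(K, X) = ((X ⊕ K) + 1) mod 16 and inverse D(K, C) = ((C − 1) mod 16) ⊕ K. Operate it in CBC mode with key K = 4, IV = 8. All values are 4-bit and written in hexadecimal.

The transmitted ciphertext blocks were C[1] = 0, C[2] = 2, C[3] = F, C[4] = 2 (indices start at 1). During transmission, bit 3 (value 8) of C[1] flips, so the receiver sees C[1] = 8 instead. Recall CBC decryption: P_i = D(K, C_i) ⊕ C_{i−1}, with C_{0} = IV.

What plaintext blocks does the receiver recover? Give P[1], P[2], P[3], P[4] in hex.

P[1] = B, P[2] = D, P[3] = 8, P[4] = A

Only C[1] changed, to 8. In CBC, a change in C_i garbles P_i and flips the same bit in P_{i+1}. Decrypting the received ciphertext:
P[1]: D(K, 8) = 3; 3 ⊕ 8 = B.
P[2]: D(K, 2) = 5; 5 ⊕ 8 = D.
P[3]: D(K, F) = A; A ⊕ 2 = 8.
P[4]: D(K, 2) = 5; 5 ⊕ F = A.
Blocks that differ from the original plaintext: P[1], P[2].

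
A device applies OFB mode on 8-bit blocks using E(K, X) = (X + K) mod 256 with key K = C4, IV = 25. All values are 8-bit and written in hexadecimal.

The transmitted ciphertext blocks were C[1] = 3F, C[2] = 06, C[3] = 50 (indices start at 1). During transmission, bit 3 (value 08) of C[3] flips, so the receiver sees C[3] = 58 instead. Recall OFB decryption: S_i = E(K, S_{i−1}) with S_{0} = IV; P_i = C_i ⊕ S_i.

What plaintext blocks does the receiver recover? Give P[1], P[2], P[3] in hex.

P[1] = D6, P[2] = AB, P[3] = 29

Only C[3] changed, to 58. In OFB, a change in C_i flips the same bit in P_i only; the keystream is unaffected. Decrypting the received ciphertext:
P[1]: S = E(K, 25) = E9; 3F ⊕ E9 = D6.
P[2]: S = E(K, E9) = AD; 06 ⊕ AD = AB.
P[3]: S = E(K, AD) = 71; 58 ⊕ 71 = 29.
Blocks that differ from the original plaintext: P[3].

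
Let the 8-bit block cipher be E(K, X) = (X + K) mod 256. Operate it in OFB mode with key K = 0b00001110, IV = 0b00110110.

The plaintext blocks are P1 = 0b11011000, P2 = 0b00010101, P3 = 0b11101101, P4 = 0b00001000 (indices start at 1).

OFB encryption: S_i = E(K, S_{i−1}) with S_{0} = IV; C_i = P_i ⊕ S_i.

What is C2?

C1: S = E(K, 0b00110110) = 0b01000100; 0b11011000 ⊕ 0b01000100 = 0b10011100.
C2: S = E(K, 0b01000100) = 0b01010010; 0b00010101 ⊕ 0b01010010 = 0b01000111.

C2 = 0b01000111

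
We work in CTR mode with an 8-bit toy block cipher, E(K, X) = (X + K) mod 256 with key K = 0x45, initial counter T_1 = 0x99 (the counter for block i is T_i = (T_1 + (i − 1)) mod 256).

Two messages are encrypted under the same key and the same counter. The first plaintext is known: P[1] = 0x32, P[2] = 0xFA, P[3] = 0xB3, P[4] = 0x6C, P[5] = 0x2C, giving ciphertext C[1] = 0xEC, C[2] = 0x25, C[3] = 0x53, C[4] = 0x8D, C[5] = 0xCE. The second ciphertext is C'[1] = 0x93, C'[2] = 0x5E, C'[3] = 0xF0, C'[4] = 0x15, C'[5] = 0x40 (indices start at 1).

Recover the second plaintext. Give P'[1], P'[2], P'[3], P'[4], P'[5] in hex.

In CTR with a reused counter, both messages share the same keystream S_i, so C_i ⊕ C'_i = P_i ⊕ P'_i and thus P'_i = P_i ⊕ C_i ⊕ C'_i.
P'[1]: 0x32 ⊕ 0xEC ⊕ 0x93 = 0x4D.
P'[2]: 0xFA ⊕ 0x25 ⊕ 0x5E = 0x81.
P'[3]: 0xB3 ⊕ 0x53 ⊕ 0xF0 = 0x10.
P'[4]: 0x6C ⊕ 0x8D ⊕ 0x15 = 0xF4.
P'[5]: 0x2C ⊕ 0xCE ⊕ 0x40 = 0xA2.

P'[1] = 0x4D, P'[2] = 0x81, P'[3] = 0x10, P'[4] = 0xF4, P'[5] = 0xA2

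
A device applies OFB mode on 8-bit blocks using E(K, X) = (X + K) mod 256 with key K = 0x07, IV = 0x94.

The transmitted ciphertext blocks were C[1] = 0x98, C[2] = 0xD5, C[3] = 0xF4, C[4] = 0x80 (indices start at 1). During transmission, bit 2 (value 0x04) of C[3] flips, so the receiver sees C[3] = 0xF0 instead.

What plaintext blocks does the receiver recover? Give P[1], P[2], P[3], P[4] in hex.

P[1] = 0x03, P[2] = 0x77, P[3] = 0x59, P[4] = 0x30

OFB decryption: S_i = E(K, S_{i−1}) with S_{0} = IV; P_i = C_i ⊕ S_i.
Only C[3] changed, to 0xF0. In OFB, a change in C_i flips the same bit in P_i only; the keystream is unaffected. Decrypting the received ciphertext:
P[1]: S = E(K, 0x94) = 0x9B; 0x98 ⊕ 0x9B = 0x03.
P[2]: S = E(K, 0x9B) = 0xA2; 0xD5 ⊕ 0xA2 = 0x77.
P[3]: S = E(K, 0xA2) = 0xA9; 0xF0 ⊕ 0xA9 = 0x59.
P[4]: S = E(K, 0xA9) = 0xB0; 0x80 ⊕ 0xB0 = 0x30.
Blocks that differ from the original plaintext: P[3].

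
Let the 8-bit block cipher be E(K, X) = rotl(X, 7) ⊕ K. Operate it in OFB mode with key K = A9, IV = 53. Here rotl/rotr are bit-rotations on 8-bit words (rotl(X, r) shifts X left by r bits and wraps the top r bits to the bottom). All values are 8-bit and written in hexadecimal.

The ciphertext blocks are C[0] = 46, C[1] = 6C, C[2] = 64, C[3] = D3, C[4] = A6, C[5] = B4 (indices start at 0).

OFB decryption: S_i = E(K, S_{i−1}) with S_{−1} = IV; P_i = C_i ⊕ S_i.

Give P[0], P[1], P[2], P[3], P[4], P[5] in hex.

P[0] = 46, P[1] = C5, P[2] = 19, P[3] = C4, P[4] = 84, P[5] = 0C

P[0]: S = E(K, 53) = 00; 46 ⊕ 00 = 46.
P[1]: S = E(K, 00) = A9; 6C ⊕ A9 = C5.
P[2]: S = E(K, A9) = 7D; 64 ⊕ 7D = 19.
P[3]: S = E(K, 7D) = 17; D3 ⊕ 17 = C4.
P[4]: S = E(K, 17) = 22; A6 ⊕ 22 = 84.
P[5]: S = E(K, 22) = B8; B4 ⊕ B8 = 0C.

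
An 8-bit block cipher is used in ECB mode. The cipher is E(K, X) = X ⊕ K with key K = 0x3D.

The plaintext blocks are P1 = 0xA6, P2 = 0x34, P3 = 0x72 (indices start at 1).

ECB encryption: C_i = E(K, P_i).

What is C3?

C3 = 0x4F

C3: E(K, 0x72) = 0x4F.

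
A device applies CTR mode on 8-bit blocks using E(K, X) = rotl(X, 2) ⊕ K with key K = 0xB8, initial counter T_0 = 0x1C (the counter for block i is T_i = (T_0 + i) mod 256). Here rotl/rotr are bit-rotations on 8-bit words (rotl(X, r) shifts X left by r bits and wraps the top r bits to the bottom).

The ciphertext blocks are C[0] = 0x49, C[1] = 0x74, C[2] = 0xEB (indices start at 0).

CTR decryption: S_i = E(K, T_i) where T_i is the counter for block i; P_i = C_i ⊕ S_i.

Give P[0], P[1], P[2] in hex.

P[0] = 0x81, P[1] = 0xB8, P[2] = 0x2B

P[0]: T = 0x1C, S = E(K, T) = 0xC8; 0x49 ⊕ 0xC8 = 0x81.
P[1]: T = 0x1D, S = E(K, T) = 0xCC; 0x74 ⊕ 0xCC = 0xB8.
P[2]: T = 0x1E, S = E(K, T) = 0xC0; 0xEB ⊕ 0xC0 = 0x2B.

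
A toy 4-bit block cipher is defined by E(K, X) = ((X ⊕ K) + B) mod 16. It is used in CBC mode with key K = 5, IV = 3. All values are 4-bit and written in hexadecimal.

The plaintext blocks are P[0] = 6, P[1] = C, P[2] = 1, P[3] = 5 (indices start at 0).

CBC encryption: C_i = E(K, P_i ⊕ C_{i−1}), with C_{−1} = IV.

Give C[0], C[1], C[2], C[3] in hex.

C[0]: P[0] ⊕ 3 = 5; E(K, 5) = B.
C[1]: P[1] ⊕ B = 7; E(K, 7) = D.
C[2]: P[2] ⊕ D = C; E(K, C) = 4.
C[3]: P[3] ⊕ 4 = 1; E(K, 1) = F.

C[0] = B, C[1] = D, C[2] = 4, C[3] = F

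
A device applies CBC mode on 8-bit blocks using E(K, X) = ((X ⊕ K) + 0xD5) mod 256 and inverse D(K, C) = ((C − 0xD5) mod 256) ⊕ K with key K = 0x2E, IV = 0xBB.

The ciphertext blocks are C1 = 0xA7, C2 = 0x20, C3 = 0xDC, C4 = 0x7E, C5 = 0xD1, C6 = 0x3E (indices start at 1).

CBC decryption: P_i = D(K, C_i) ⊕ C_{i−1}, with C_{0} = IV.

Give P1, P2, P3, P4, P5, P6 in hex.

P1 = 0x47, P2 = 0xC2, P3 = 0x09, P4 = 0x5B, P5 = 0xAC, P6 = 0x96

P1: D(K, 0xA7) = 0xFC; 0xFC ⊕ 0xBB = 0x47.
P2: D(K, 0x20) = 0x65; 0x65 ⊕ 0xA7 = 0xC2.
P3: D(K, 0xDC) = 0x29; 0x29 ⊕ 0x20 = 0x09.
P4: D(K, 0x7E) = 0x87; 0x87 ⊕ 0xDC = 0x5B.
P5: D(K, 0xD1) = 0xD2; 0xD2 ⊕ 0x7E = 0xAC.
P6: D(K, 0x3E) = 0x47; 0x47 ⊕ 0xD1 = 0x96.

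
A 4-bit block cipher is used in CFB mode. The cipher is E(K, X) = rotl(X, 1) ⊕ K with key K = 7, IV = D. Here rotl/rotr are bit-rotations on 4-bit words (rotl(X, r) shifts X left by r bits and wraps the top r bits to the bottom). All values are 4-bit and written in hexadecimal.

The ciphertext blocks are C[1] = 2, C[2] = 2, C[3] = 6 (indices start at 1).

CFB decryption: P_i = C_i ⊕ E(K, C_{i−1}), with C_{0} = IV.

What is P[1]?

P[1] = E

P[1]: E(K, D) = C; 2 ⊕ C = E.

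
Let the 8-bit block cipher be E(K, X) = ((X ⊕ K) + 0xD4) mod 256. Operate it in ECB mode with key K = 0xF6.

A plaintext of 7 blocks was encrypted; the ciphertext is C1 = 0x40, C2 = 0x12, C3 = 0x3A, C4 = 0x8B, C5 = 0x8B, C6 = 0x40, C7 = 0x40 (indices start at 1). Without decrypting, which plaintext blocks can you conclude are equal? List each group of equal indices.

P1 = P6 = P7; P4 = P5

ECB encrypts each block independently with the same key, so equal ciphertext blocks imply equal plaintext blocks.
C1 = C6 = C7 = 0x40, so P1 = P6 = P7.
C4 = C5 = 0x8B, so P4 = P5.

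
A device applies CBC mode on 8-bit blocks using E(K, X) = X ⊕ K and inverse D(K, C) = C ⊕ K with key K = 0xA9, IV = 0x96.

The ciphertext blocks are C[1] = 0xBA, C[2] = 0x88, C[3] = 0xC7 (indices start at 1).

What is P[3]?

P[3] = 0xE6

CBC decryption: P_i = D(K, C_i) ⊕ C_{i−1}, with C_{0} = IV.
P[3]: D(K, 0xC7) = 0x6E; 0x6E ⊕ 0x88 = 0xE6.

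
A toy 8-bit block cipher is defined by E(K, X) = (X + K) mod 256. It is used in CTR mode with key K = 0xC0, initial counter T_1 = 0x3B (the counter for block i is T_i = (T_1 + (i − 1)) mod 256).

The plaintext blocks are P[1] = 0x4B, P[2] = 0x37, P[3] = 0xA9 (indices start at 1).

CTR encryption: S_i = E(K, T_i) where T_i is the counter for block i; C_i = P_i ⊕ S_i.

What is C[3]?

C[1]: T = 0x3B, S = E(K, T) = 0xFB; 0x4B ⊕ 0xFB = 0xB0.
C[2]: T = 0x3C, S = E(K, T) = 0xFC; 0x37 ⊕ 0xFC = 0xCB.
C[3]: T = 0x3D, S = E(K, T) = 0xFD; 0xA9 ⊕ 0xFD = 0x54.

C[3] = 0x54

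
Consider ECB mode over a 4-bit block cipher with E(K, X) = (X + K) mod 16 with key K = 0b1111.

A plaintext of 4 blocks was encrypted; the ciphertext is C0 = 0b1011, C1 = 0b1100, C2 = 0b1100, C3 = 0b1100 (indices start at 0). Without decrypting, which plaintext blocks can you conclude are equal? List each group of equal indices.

P1 = P2 = P3

ECB encrypts each block independently with the same key, so equal ciphertext blocks imply equal plaintext blocks.
C1 = C2 = C3 = 0b1100, so P1 = P2 = P3.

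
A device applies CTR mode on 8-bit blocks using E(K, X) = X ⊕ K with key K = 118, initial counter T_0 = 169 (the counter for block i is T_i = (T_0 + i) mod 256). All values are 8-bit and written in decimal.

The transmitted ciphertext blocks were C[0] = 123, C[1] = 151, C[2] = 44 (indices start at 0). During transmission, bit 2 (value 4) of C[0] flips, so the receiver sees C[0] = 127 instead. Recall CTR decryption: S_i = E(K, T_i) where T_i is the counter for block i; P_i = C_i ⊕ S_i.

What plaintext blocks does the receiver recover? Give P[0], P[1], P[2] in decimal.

Only C[0] changed, to 127. In CTR, a change in C_i flips the same bit in P_i only; the keystream is unaffected. Decrypting the received ciphertext:
P[0]: T = 169, S = E(K, T) = 223; 127 ⊕ 223 = 160.
P[1]: T = 170, S = E(K, T) = 220; 151 ⊕ 220 = 75.
P[2]: T = 171, S = E(K, T) = 221; 44 ⊕ 221 = 241.
Blocks that differ from the original plaintext: P[0].

P[0] = 160, P[1] = 75, P[2] = 241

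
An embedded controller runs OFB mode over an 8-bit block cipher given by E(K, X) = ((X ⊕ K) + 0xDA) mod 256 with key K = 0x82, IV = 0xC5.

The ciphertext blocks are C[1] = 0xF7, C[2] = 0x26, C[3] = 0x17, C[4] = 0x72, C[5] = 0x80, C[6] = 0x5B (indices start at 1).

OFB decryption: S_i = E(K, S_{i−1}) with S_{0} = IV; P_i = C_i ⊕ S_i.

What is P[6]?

P[1]: S = E(K, 0xC5) = 0x21; 0xF7 ⊕ 0x21 = 0xD6.
P[2]: S = E(K, 0x21) = 0x7D; 0x26 ⊕ 0x7D = 0x5B.
P[3]: S = E(K, 0x7D) = 0xD9; 0x17 ⊕ 0xD9 = 0xCE.
P[4]: S = E(K, 0xD9) = 0x35; 0x72 ⊕ 0x35 = 0x47.
P[5]: S = E(K, 0x35) = 0x91; 0x80 ⊕ 0x91 = 0x11.
P[6]: S = E(K, 0x91) = 0xED; 0x5B ⊕ 0xED = 0xB6.

P[6] = 0xB6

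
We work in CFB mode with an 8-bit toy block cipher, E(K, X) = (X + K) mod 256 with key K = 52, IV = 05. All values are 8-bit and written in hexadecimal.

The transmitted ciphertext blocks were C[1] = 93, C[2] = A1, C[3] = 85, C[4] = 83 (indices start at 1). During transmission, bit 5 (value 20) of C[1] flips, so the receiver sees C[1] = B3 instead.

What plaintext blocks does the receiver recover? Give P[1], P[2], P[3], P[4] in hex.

CFB decryption: P_i = C_i ⊕ E(K, C_{i−1}), with C_{0} = IV.
Only C[1] changed, to B3. In CFB, a change in C_i flips the same bit in P_i and garbles P_{i+1}. Decrypting the received ciphertext:
P[1]: E(K, 05) = 57; B3 ⊕ 57 = E4.
P[2]: E(K, B3) = 05; A1 ⊕ 05 = A4.
P[3]: E(K, A1) = F3; 85 ⊕ F3 = 76.
P[4]: E(K, 85) = D7; 83 ⊕ D7 = 54.
Blocks that differ from the original plaintext: P[1], P[2].

P[1] = E4, P[2] = A4, P[3] = 76, P[4] = 54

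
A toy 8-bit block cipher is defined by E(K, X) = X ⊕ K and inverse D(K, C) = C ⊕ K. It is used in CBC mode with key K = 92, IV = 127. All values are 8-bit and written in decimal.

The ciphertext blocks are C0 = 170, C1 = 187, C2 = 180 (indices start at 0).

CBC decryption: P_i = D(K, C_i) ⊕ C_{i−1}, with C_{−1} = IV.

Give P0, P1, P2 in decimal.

P0 = 137, P1 = 77, P2 = 83

P0: D(K, 170) = 246; 246 ⊕ 127 = 137.
P1: D(K, 187) = 231; 231 ⊕ 170 = 77.
P2: D(K, 180) = 232; 232 ⊕ 187 = 83.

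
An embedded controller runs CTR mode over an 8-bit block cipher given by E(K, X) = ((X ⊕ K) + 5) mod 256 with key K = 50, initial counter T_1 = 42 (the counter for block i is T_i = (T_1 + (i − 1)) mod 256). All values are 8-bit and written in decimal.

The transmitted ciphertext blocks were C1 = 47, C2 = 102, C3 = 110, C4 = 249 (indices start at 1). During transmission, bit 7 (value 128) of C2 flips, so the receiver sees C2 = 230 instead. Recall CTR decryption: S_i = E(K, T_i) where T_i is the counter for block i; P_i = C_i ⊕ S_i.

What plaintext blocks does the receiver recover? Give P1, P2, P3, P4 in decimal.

Only C2 changed, to 230. In CTR, a change in C_i flips the same bit in P_i only; the keystream is unaffected. Decrypting the received ciphertext:
P1: T = 42, S = E(K, T) = 29; 47 ⊕ 29 = 50.
P2: T = 43, S = E(K, T) = 30; 230 ⊕ 30 = 248.
P3: T = 44, S = E(K, T) = 35; 110 ⊕ 35 = 77.
P4: T = 45, S = E(K, T) = 36; 249 ⊕ 36 = 221.
Blocks that differ from the original plaintext: P2.

P1 = 50, P2 = 248, P3 = 77, P4 = 221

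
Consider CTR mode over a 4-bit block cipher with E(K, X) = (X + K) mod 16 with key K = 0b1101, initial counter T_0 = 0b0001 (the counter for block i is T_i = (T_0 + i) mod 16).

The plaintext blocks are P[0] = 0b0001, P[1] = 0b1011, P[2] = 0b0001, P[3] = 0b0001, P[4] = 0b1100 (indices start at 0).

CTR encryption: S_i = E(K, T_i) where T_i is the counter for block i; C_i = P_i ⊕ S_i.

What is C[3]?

C[0]: T = 0b0001, S = E(K, T) = 0b1110; 0b0001 ⊕ 0b1110 = 0b1111.
C[1]: T = 0b0010, S = E(K, T) = 0b1111; 0b1011 ⊕ 0b1111 = 0b0100.
C[2]: T = 0b0011, S = E(K, T) = 0b0000; 0b0001 ⊕ 0b0000 = 0b0001.
C[3]: T = 0b0100, S = E(K, T) = 0b0001; 0b0001 ⊕ 0b0001 = 0b0000.

C[3] = 0b0000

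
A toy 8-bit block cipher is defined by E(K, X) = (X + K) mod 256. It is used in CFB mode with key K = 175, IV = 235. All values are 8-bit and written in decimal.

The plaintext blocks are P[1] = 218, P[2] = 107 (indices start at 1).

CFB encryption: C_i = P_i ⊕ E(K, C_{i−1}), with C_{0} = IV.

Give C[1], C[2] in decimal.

C[1] = 64, C[2] = 132

C[1]: E(K, 235) = 154; 218 ⊕ 154 = 64.
C[2]: E(K, 64) = 239; 107 ⊕ 239 = 132.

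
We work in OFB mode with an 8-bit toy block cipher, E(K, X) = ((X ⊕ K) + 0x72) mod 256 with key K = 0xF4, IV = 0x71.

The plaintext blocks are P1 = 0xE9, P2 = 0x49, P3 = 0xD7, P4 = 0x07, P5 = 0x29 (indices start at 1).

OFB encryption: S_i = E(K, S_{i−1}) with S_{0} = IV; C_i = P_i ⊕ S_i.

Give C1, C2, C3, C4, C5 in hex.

C1 = 0x1E, C2 = 0x3C, C3 = 0x24, C4 = 0x7E, C5 = 0xD6

C1: S = E(K, 0x71) = 0xF7; 0xE9 ⊕ 0xF7 = 0x1E.
C2: S = E(K, 0xF7) = 0x75; 0x49 ⊕ 0x75 = 0x3C.
C3: S = E(K, 0x75) = 0xF3; 0xD7 ⊕ 0xF3 = 0x24.
C4: S = E(K, 0xF3) = 0x79; 0x07 ⊕ 0x79 = 0x7E.
C5: S = E(K, 0x79) = 0xFF; 0x29 ⊕ 0xFF = 0xD6.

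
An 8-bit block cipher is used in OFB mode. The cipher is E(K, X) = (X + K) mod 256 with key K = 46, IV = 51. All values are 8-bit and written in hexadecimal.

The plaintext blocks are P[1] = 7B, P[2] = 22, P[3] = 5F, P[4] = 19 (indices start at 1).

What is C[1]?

OFB encryption: S_i = E(K, S_{i−1}) with S_{0} = IV; C_i = P_i ⊕ S_i.
C[1]: S = E(K, 51) = 97; 7B ⊕ 97 = EC.

C[1] = EC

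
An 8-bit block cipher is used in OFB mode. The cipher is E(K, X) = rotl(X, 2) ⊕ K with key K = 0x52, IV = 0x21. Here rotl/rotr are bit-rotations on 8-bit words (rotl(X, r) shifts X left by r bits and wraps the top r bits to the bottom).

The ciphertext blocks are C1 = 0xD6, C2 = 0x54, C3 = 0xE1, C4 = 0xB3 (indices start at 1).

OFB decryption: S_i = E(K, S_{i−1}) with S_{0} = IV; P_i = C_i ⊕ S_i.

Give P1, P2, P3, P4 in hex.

P1: S = E(K, 0x21) = 0xD6; 0xD6 ⊕ 0xD6 = 0x00.
P2: S = E(K, 0xD6) = 0x09; 0x54 ⊕ 0x09 = 0x5D.
P3: S = E(K, 0x09) = 0x76; 0xE1 ⊕ 0x76 = 0x97.
P4: S = E(K, 0x76) = 0x8B; 0xB3 ⊕ 0x8B = 0x38.

P1 = 0x00, P2 = 0x5D, P3 = 0x97, P4 = 0x38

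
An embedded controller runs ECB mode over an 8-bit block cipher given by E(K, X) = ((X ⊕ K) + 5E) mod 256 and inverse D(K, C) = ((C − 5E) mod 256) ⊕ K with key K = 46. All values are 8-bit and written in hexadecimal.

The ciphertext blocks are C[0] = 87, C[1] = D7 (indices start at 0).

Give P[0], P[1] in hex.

ECB decryption: P_i = D(K, C_i).
P[0]: D(K, 87) = 6F.
P[1]: D(K, D7) = 3F.

P[0] = 6F, P[1] = 3F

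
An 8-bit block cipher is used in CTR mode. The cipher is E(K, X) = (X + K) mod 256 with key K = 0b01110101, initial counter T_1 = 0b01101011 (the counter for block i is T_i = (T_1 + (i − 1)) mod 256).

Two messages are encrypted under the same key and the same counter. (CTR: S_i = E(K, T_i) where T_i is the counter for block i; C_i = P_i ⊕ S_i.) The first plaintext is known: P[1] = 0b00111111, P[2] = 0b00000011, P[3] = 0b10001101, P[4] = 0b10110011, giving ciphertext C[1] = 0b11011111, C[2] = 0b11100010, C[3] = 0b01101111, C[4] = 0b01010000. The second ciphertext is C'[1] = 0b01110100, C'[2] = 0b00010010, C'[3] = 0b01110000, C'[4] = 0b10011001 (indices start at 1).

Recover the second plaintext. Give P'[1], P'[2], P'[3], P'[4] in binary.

P'[1] = 0b10010100, P'[2] = 0b11110011, P'[3] = 0b10010010, P'[4] = 0b01111010

In CTR with a reused counter, both messages share the same keystream S_i, so C_i ⊕ C'_i = P_i ⊕ P'_i and thus P'_i = P_i ⊕ C_i ⊕ C'_i.
P'[1]: 0b00111111 ⊕ 0b11011111 ⊕ 0b01110100 = 0b10010100.
P'[2]: 0b00000011 ⊕ 0b11100010 ⊕ 0b00010010 = 0b11110011.
P'[3]: 0b10001101 ⊕ 0b01101111 ⊕ 0b01110000 = 0b10010010.
P'[4]: 0b10110011 ⊕ 0b01010000 ⊕ 0b10011001 = 0b01111010.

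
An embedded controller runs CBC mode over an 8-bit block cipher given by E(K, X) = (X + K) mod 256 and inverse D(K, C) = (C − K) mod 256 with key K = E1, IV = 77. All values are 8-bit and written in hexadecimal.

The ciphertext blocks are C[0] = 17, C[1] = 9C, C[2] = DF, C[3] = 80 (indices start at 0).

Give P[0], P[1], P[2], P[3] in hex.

P[0] = 41, P[1] = AC, P[2] = 62, P[3] = 40

CBC decryption: P_i = D(K, C_i) ⊕ C_{i−1}, with C_{−1} = IV.
P[0]: D(K, 17) = 36; 36 ⊕ 77 = 41.
P[1]: D(K, 9C) = BB; BB ⊕ 17 = AC.
P[2]: D(K, DF) = FE; FE ⊕ 9C = 62.
P[3]: D(K, 80) = 9F; 9F ⊕ DF = 40.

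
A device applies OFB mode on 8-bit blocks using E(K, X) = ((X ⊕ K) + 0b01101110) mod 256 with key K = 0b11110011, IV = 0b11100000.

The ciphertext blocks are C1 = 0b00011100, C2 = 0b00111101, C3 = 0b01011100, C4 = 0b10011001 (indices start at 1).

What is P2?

P2 = 0b11011101

OFB decryption: S_i = E(K, S_{i−1}) with S_{0} = IV; P_i = C_i ⊕ S_i.
P1: S = E(K, 0b11100000) = 0b10000001; 0b00011100 ⊕ 0b10000001 = 0b10011101.
P2: S = E(K, 0b10000001) = 0b11100000; 0b00111101 ⊕ 0b11100000 = 0b11011101.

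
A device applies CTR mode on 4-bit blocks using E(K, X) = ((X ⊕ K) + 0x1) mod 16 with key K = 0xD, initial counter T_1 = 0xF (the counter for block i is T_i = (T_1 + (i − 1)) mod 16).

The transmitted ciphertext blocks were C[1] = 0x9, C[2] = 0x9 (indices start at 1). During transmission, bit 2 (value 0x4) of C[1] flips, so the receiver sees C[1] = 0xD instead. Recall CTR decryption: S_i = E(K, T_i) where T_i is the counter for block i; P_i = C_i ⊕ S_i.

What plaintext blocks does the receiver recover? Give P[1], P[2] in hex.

P[1] = 0xE, P[2] = 0x7

Only C[1] changed, to 0xD. In CTR, a change in C_i flips the same bit in P_i only; the keystream is unaffected. Decrypting the received ciphertext:
P[1]: T = 0xF, S = E(K, T) = 0x3; 0xD ⊕ 0x3 = 0xE.
P[2]: T = 0x0, S = E(K, T) = 0xE; 0x9 ⊕ 0xE = 0x7.
Blocks that differ from the original plaintext: P[1].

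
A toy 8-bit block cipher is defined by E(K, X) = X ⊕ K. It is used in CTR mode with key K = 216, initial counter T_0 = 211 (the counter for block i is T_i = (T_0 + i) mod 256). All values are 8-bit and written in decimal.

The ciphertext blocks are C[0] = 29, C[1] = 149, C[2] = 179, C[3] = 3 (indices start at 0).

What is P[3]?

CTR decryption: S_i = E(K, T_i) where T_i is the counter for block i; P_i = C_i ⊕ S_i.
P[3]: T = 214, S = E(K, T) = 14; 3 ⊕ 14 = 13.

P[3] = 13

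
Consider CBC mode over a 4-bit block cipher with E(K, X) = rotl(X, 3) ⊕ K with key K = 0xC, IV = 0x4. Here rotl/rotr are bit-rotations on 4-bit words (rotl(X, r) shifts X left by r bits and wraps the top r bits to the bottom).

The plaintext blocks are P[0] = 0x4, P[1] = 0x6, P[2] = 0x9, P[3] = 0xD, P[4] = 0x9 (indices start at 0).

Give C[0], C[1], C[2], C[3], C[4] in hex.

CBC encryption: C_i = E(K, P_i ⊕ C_{i−1}), with C_{−1} = IV.
C[0]: P[0] ⊕ 0x4 = 0x0; E(K, 0x0) = 0xC.
C[1]: P[1] ⊕ 0xC = 0xA; E(K, 0xA) = 0x9.
C[2]: P[2] ⊕ 0x9 = 0x0; E(K, 0x0) = 0xC.
C[3]: P[3] ⊕ 0xC = 0x1; E(K, 0x1) = 0x4.
C[4]: P[4] ⊕ 0x4 = 0xD; E(K, 0xD) = 0x2.

C[0] = 0xC, C[1] = 0x9, C[2] = 0xC, C[3] = 0x4, C[4] = 0x2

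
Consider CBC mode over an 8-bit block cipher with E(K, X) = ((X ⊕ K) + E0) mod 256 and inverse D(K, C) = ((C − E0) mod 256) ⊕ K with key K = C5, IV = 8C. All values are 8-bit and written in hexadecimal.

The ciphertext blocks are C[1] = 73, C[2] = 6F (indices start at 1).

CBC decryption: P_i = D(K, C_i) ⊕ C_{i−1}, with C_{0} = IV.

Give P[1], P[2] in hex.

P[1] = DA, P[2] = 39

P[1]: D(K, 73) = 56; 56 ⊕ 8C = DA.
P[2]: D(K, 6F) = 4A; 4A ⊕ 73 = 39.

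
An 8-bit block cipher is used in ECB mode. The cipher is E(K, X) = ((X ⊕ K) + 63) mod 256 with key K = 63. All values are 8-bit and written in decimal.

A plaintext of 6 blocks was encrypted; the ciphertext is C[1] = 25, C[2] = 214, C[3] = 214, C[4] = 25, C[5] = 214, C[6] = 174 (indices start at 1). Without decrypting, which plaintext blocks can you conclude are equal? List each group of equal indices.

ECB encrypts each block independently with the same key, so equal ciphertext blocks imply equal plaintext blocks.
C[1] = C[4] = 25, so P[1] = P[4].
C[2] = C[3] = C[5] = 214, so P[2] = P[3] = P[5].

P[1] = P[4]; P[2] = P[3] = P[5]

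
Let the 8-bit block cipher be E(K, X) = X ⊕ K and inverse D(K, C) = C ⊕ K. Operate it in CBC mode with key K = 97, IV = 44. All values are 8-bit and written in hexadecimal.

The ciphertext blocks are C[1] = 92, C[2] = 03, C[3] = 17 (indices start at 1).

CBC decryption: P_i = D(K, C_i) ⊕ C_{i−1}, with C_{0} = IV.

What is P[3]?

P[3] = 83

P[3]: D(K, 17) = 80; 80 ⊕ 03 = 83.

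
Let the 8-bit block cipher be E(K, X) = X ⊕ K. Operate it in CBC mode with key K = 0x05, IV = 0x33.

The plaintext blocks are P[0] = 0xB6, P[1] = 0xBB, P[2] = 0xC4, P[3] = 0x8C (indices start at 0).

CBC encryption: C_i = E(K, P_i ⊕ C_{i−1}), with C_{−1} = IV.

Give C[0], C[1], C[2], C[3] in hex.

C[0]: P[0] ⊕ 0x33 = 0x85; E(K, 0x85) = 0x80.
C[1]: P[1] ⊕ 0x80 = 0x3B; E(K, 0x3B) = 0x3E.
C[2]: P[2] ⊕ 0x3E = 0xFA; E(K, 0xFA) = 0xFF.
C[3]: P[3] ⊕ 0xFF = 0x73; E(K, 0x73) = 0x76.

C[0] = 0x80, C[1] = 0x3E, C[2] = 0xFF, C[3] = 0x76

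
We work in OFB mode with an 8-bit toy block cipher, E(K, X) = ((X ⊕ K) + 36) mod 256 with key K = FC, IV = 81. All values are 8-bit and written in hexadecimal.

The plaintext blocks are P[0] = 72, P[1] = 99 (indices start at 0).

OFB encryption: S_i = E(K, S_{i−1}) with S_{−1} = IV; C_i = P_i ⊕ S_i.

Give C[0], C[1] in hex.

C[0]: S = E(K, 81) = B3; 72 ⊕ B3 = C1.
C[1]: S = E(K, B3) = 85; 99 ⊕ 85 = 1C.

C[0] = C1, C[1] = 1C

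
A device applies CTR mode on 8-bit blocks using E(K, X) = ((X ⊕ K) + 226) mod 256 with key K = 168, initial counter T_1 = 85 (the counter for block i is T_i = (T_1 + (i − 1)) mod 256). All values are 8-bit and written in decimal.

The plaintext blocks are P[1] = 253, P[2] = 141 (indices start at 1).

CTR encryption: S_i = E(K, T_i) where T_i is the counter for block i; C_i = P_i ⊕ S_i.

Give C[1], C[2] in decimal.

C[1] = 34, C[2] = 109

C[1]: T = 85, S = E(K, T) = 223; 253 ⊕ 223 = 34.
C[2]: T = 86, S = E(K, T) = 224; 141 ⊕ 224 = 109.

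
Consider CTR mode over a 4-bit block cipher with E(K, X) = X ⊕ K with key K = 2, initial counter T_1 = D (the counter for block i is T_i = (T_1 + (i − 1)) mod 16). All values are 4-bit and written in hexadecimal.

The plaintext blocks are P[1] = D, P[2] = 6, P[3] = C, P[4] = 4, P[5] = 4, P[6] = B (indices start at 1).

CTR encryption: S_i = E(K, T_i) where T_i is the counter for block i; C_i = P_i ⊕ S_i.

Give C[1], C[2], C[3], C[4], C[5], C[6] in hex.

C[1] = 2, C[2] = A, C[3] = 1, C[4] = 6, C[5] = 7, C[6] = B

C[1]: T = D, S = E(K, T) = F; D ⊕ F = 2.
C[2]: T = E, S = E(K, T) = C; 6 ⊕ C = A.
C[3]: T = F, S = E(K, T) = D; C ⊕ D = 1.
C[4]: T = 0, S = E(K, T) = 2; 4 ⊕ 2 = 6.
C[5]: T = 1, S = E(K, T) = 3; 4 ⊕ 3 = 7.
C[6]: T = 2, S = E(K, T) = 0; B ⊕ 0 = B.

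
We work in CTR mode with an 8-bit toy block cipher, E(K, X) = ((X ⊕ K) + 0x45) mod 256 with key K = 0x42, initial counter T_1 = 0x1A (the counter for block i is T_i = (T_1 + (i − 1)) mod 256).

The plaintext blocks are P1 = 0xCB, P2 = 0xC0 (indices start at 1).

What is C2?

C2 = 0x5E

CTR encryption: S_i = E(K, T_i) where T_i is the counter for block i; C_i = P_i ⊕ S_i.
C1: T = 0x1A, S = E(K, T) = 0x9D; 0xCB ⊕ 0x9D = 0x56.
C2: T = 0x1B, S = E(K, T) = 0x9E; 0xC0 ⊕ 0x9E = 0x5E.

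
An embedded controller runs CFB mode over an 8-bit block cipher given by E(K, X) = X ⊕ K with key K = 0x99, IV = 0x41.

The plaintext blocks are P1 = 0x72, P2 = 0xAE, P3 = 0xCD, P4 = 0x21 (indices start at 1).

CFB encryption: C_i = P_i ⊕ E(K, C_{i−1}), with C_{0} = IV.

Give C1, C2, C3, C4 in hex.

C1: E(K, 0x41) = 0xD8; 0x72 ⊕ 0xD8 = 0xAA.
C2: E(K, 0xAA) = 0x33; 0xAE ⊕ 0x33 = 0x9D.
C3: E(K, 0x9D) = 0x04; 0xCD ⊕ 0x04 = 0xC9.
C4: E(K, 0xC9) = 0x50; 0x21 ⊕ 0x50 = 0x71.

C1 = 0xAA, C2 = 0x9D, C3 = 0xC9, C4 = 0x71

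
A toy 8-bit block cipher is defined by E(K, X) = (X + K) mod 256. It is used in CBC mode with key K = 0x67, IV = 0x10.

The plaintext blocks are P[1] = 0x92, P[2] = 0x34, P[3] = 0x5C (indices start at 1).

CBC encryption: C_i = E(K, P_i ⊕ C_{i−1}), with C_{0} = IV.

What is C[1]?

C[1]: P[1] ⊕ 0x10 = 0x82; E(K, 0x82) = 0xE9.

C[1] = 0xE9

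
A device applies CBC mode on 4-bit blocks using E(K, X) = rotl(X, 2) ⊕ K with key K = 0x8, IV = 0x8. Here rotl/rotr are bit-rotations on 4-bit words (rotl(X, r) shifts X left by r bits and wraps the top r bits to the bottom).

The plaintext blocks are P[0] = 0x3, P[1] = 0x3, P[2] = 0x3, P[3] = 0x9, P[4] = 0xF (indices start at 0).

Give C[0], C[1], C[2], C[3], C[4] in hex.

C[0] = 0x6, C[1] = 0xD, C[2] = 0x3, C[3] = 0x2, C[4] = 0xF

CBC encryption: C_i = E(K, P_i ⊕ C_{i−1}), with C_{−1} = IV.
C[0]: P[0] ⊕ 0x8 = 0xB; E(K, 0xB) = 0x6.
C[1]: P[1] ⊕ 0x6 = 0x5; E(K, 0x5) = 0xD.
C[2]: P[2] ⊕ 0xD = 0xE; E(K, 0xE) = 0x3.
C[3]: P[3] ⊕ 0x3 = 0xA; E(K, 0xA) = 0x2.
C[4]: P[4] ⊕ 0x2 = 0xD; E(K, 0xD) = 0xF.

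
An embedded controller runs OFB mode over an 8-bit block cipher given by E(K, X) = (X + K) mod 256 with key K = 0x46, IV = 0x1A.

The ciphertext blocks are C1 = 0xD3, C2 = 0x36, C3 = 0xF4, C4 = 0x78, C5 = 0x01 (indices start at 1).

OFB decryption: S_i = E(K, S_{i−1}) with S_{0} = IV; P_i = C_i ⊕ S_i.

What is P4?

P4 = 0x4A

P1: S = E(K, 0x1A) = 0x60; 0xD3 ⊕ 0x60 = 0xB3.
P2: S = E(K, 0x60) = 0xA6; 0x36 ⊕ 0xA6 = 0x90.
P3: S = E(K, 0xA6) = 0xEC; 0xF4 ⊕ 0xEC = 0x18.
P4: S = E(K, 0xEC) = 0x32; 0x78 ⊕ 0x32 = 0x4A.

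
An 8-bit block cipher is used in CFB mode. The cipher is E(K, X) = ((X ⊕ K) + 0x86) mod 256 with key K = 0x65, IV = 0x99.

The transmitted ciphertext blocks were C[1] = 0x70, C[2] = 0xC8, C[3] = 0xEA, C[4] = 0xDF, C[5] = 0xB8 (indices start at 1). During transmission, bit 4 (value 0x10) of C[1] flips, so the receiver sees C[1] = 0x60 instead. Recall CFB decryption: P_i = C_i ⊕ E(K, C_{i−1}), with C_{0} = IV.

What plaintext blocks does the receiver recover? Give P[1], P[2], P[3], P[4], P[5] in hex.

P[1] = 0xE2, P[2] = 0x43, P[3] = 0xD9, P[4] = 0xCA, P[5] = 0xF8

Only C[1] changed, to 0x60. In CFB, a change in C_i flips the same bit in P_i and garbles P_{i+1}. Decrypting the received ciphertext:
P[1]: E(K, 0x99) = 0x82; 0x60 ⊕ 0x82 = 0xE2.
P[2]: E(K, 0x60) = 0x8B; 0xC8 ⊕ 0x8B = 0x43.
P[3]: E(K, 0xC8) = 0x33; 0xEA ⊕ 0x33 = 0xD9.
P[4]: E(K, 0xEA) = 0x15; 0xDF ⊕ 0x15 = 0xCA.
P[5]: E(K, 0xDF) = 0x40; 0xB8 ⊕ 0x40 = 0xF8.
Blocks that differ from the original plaintext: P[1], P[2].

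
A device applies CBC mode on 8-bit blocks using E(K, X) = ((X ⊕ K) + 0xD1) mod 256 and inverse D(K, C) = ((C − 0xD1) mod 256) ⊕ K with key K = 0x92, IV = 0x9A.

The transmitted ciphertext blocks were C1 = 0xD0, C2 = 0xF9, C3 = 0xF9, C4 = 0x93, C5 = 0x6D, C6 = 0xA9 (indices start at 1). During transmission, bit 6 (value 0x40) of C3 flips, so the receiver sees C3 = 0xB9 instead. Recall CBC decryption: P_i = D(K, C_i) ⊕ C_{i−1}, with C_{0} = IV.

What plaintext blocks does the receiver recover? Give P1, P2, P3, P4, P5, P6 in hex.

Only C3 changed, to 0xB9. In CBC, a change in C_i garbles P_i and flips the same bit in P_{i+1}. Decrypting the received ciphertext:
P1: D(K, 0xD0) = 0x6D; 0x6D ⊕ 0x9A = 0xF7.
P2: D(K, 0xF9) = 0xBA; 0xBA ⊕ 0xD0 = 0x6A.
P3: D(K, 0xB9) = 0x7A; 0x7A ⊕ 0xF9 = 0x83.
P4: D(K, 0x93) = 0x50; 0x50 ⊕ 0xB9 = 0xE9.
P5: D(K, 0x6D) = 0x0E; 0x0E ⊕ 0x93 = 0x9D.
P6: D(K, 0xA9) = 0x4A; 0x4A ⊕ 0x6D = 0x27.
Blocks that differ from the original plaintext: P3, P4.

P1 = 0xF7, P2 = 0x6A, P3 = 0x83, P4 = 0xE9, P5 = 0x9D, P6 = 0x27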